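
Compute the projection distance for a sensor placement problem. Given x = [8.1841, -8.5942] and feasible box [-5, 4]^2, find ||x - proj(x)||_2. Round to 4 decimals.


Project each component onto [-5, 4].
clip(8.1841) = 4.0, clip(-8.5942) = -5.0
Projection = [4.0, -5.0]
Squared diffs: [17.5067, 12.9183]
Distance = sqrt(30.425) = 5.5159


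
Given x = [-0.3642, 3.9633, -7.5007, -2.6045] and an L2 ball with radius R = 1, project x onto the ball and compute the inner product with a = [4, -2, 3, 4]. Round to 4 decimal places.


Step 1: Compute ||x|| (intermediates to 6 decimals).
||x|| = sqrt((-0.3642)^2 + 3.9633^2 + (-7.5007)^2 + (-2.6045)^2) = 8.881684
Step 2: Project.
Since ||x|| > R, scale = R/||x|| = 1/8.881684 = 0.112591, proj(x) = scale * x
proj(x) = [-0.041006, 0.446232, -0.844511, -0.293243]
Step 3: Dot product.
a^T * proj(x) = 4*(-0.041006) - 2*0.446232 + 3*(-0.844511) + 4*(-0.293243) = -4.763


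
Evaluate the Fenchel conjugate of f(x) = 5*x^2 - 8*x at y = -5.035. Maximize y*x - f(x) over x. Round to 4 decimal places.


f*(y) = sup_x {y*x - a*x^2 - b*x} = sup_x {(y-b)*x - a*x^2}
FOC: (y - b) - 2a*x = 0 => x* = (y - b)/(2a)
x* = (-5.035 + 8)/(2*5) = 0.2965
f*(-5.035) = (y-b)^2/(4a) = (-5.035 + 8)^2/(4*5)
= 8.7912/20 = 0.4396


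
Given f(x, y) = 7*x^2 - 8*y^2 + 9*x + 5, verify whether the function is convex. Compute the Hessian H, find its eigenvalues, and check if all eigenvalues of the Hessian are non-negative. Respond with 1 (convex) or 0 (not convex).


The Hessian of f(x,y) = 7*x^2 - 8*y^2 + 9*x + 5 is:
H = [[14, 0], [0, -16]]
Trace = 14 - 16 = -2
Determinant = 14*-16 - (0)^2 = -224
Discriminant = (-2)^2 - 4*-224 = 900.0
Eigenvalues: lambda_1 = -16.0, lambda_2 = 14.0
The function is not convex.

0


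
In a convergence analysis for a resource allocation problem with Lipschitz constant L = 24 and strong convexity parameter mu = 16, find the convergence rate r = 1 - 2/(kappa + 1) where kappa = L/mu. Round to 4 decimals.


Step 1: Compute the condition number.
kappa = L/mu = 24/16 = 1.5
Step 2: Compute the convergence rate.
r = 1 - 2/(kappa + 1) = 1 - 2*mu/(L + mu) = (L - mu)/(L + mu) = 8/40 = 0.2


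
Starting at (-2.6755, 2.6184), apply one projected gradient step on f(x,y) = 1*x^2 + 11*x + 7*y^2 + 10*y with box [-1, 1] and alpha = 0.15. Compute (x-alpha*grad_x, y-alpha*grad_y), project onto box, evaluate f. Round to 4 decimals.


Step 1: Compute gradient at (-2.6755, 2.6184).
grad_x = 2*1*-2.6755 + 11 = 5.649
grad_y = 2*7*2.6184 + 10 = 46.6576
Step 2: Gradient step.
x_raw = -2.6755 - 0.15*5.649 = -3.5229
y_raw = 2.6184 - 0.15*46.6576 = -4.3802
Step 3: Project onto [-1, 1].
x_proj = clip(-3.5229) = -1.0
y_proj = clip(-4.3802) = -1.0
Step 4: Evaluate f.
f(-1.0, -1.0) = -13.0


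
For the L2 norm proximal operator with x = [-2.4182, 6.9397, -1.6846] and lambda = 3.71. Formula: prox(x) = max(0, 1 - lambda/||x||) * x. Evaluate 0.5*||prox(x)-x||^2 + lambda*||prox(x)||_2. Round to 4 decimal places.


Step 1: Compute ||x||.
||x|| = 7.5396
Step 2: Compute scaling factor.
scale = max(0, 1 - 3.71/7.5396) = 0.5079
Step 3: prox(x) = [-1.2283, 3.5249, -0.8557]
||prox(x)|| = 3.8296
Step 4: Proximal objective.
0.5*||prox-x||^2 = 6.8821
lambda*||prox|| = 14.2078
Total = 21.0897


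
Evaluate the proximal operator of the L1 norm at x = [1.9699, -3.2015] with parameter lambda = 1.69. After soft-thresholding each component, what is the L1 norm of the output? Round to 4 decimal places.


Soft-thresholding with lambda = 1.69:
prox(1.9699) = sign(1.9699)*max(|1.9699| - 1.69, 0) = 0.2799
prox(-3.2015) = sign(-3.2015)*max(|-3.2015| - 1.69, 0) = -1.5115
prox(x) = [0.2799, -1.5115]
||prox(x)||_1 = 0.2799 + 1.5115 = 1.7914


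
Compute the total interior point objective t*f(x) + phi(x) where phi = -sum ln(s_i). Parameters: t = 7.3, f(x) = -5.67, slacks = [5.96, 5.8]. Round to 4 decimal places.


Step 1: Compute log-barrier.
ln values: [1.7851, 1.7579]
phi = -(1.7851 + 1.7579) = -3.5429
Step 2: Compute augmented objective.
t*f(x) = 7.3*-5.67 = -41.391
Total = -41.391 - 3.5429 = -44.9339


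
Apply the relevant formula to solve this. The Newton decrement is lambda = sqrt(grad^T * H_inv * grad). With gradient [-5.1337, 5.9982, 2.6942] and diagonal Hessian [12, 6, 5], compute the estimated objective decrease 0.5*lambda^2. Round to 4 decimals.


Step 1: H is diagonal, so H^(-1) * g = [-0.4278, 0.9997, 0.5388].
Step 2: g^T H^(-1) g = sum_i g_i^2 / H_ii
  = (-5.1337)^2/12 + (5.9982)^2/6 + (2.6942)^2/5
  = 2.1962 + 5.9964 + 1.4517 = 9.6444
Step 3: Objective decrease = 0.5 * g^T H^(-1) g = 4.8222


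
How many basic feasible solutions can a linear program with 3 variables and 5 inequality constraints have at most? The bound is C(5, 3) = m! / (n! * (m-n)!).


Each vertex corresponds to some choice of n active constraints out of m, so the number of vertices is at most C(m, n) = m! / (n!(m-n)!).
m = 5, n = 3
Numerator: 5 * 4 * 3
Denominator: 3! = 6
C(5, 3) = 10


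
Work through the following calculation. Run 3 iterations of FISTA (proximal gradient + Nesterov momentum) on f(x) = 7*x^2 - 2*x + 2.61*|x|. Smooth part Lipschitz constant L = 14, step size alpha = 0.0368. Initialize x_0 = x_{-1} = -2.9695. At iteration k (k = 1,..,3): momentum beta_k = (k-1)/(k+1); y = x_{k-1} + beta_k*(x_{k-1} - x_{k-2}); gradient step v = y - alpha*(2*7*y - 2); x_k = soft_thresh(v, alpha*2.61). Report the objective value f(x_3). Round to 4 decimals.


FISTA on f(x) = 7*x^2 - 2*x + 2.61*|x|
L = 14, alpha = 0.0368
Iteration 1: beta = 0.0, y = -2.9695 + 0.0*(-2.9695 + 2.9695) = -2.9695
  grad(y) = -43.573, v = y - alpha*grad = -1.366
  prox(v) = soft_thresh(-1.366, 0.096) = -1.27
Iteration 2: beta = 0.3333, y = -1.27 + 0.3333*(-1.27 + 2.9695) = -0.7035
  grad(y) = -11.8484, v = y - alpha*grad = -0.2674
  prox(v) = soft_thresh(-0.2674, 0.096) = -0.1714
Iteration 3: beta = 0.5, y = -0.1714 + 0.5*(-0.1714 + 1.27) = 0.3779
  grad(y) = 3.2906, v = y - alpha*grad = 0.2568
  prox(v) = soft_thresh(0.2568, 0.096) = 0.1608
f(x_3) = 7*0.1608^2 - 2*0.1608 + 2.61*|0.1608| = 0.279


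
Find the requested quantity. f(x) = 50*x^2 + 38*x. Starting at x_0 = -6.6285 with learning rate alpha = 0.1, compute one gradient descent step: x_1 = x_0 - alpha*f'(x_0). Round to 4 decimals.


We compute the gradient at x_0 and apply the update.
f'(x) = 100*x + 38
f'(-6.6285) = 100*-6.6285 + 38 = -624.85
x_1 = -6.6285 - 0.1*-624.85 = 55.8565


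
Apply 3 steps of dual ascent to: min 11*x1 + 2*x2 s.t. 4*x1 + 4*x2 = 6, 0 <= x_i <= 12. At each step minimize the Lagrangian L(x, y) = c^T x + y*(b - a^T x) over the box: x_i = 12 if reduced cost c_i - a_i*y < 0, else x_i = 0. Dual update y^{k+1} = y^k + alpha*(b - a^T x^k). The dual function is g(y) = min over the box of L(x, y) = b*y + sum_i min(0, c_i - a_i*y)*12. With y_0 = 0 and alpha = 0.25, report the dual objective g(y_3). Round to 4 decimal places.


Dual ascent for LP: min 11*x1 + 2*x2, 4*x1 + 4*x2 = 6, 0 <= x_i <= 12
Step 1: y^k = 0.0, reduced costs: (11.0, 2.0)
  x^k = (0.0, 0.0), subgradient = b - a^T x = 6.0
  y^{k+1} = 0.0 + 0.25*6.0 = 1.5
Step 2: y^k = 1.5, reduced costs: (5.0, -4.0)
  x^k = (0.0, 12.0), subgradient = b - a^T x = -42.0
  y^{k+1} = 1.5 + 0.25*-42.0 = -9.0
Step 3: y^k = -9.0, reduced costs: (47.0, 38.0)
  x^k = (0.0, 0.0), subgradient = b - a^T x = 6.0
  y^{k+1} = -9.0 + 0.25*6.0 = -7.5
Dual objective at y_3 = -7.5: reduced costs (41.0, 32.0), box minimizer x = (0.0, 0.0)
g(y_3) = b*y + (c1 - a1*y)*x1 + (c2 - a2*y)*x2 = 6*(-7.5) + 41.0*0.0 + 32.0*0.0 = -45.0 + 0.0 + 0.0 = -45.0


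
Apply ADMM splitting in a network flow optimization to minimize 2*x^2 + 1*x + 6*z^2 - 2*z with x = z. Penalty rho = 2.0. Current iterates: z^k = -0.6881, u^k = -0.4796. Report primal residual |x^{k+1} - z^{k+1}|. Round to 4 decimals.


ADMM iteration with rho = 2.0, z^k = -0.6881, u^k = -0.4796
Step 1: x-update.
Minimize 2*x^2 + 1*x + (2.0/2)*(x + 0.6881 - 0.4796)^2
FOC: (2*2 + 2.0)*x = -1 + 2.0*(-0.6881 + 0.4796)
x^{k+1} = -0.2362
Step 2: z-update.
Minimize 6*z^2 - 2*z + (2.0/2)*(-0.2362 - z - 0.4796)^2
FOC: (2*6 + 2.0)*z = 2 + 2.0*(-0.2362 - 0.4796)
z^{k+1} = 0.0406
Step 3: u-update.
u^{k+1} = -0.4796 - 0.2362 - 0.0406 = -0.7564
Step 4: Primal residual = |-0.2362 - 0.0406| = 0.2768


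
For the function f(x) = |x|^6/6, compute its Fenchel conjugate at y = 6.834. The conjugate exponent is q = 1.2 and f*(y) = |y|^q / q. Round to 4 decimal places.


The conjugate exponent q satisfies 1/p + 1/q = 1.
p = 6, so q = 6/(6 - 1) = 1.2
|y|^q = 6.834^1.2 = 10.0371
f*(6.834) = 10.0371 / 1.2 = 8.3643


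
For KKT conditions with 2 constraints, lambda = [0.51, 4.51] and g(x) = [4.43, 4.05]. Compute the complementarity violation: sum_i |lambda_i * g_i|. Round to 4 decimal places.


KKT complementary slackness check:
lambda_1 * g_1 = 0.51 * 4.43 = 2.2593
lambda_2 * g_2 = 4.51 * 4.05 = 18.2655
Total violation = 2.2593 + 18.2655 = 20.5248


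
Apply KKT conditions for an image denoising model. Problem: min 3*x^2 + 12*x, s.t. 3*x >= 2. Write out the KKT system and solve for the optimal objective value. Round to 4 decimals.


Step 1: Try lambda = 0 (constraint inactive).
x_unc = -12/(2*3) = -2.0
Check: 3*-2.0 = -6.0 < 2 -- violated!
Step 2: Constraint must be active: 3*x = 2
x* = 2/3 = 0.6667 (rounded; the exact value 2/3 is used below)
lambda = (2*3*(2/3) + 12)/3 = 5.3333
Step 3: Compute optimal value.
f(x*) = 3*(2/3)^2 + 12*(2/3) = 9.3333


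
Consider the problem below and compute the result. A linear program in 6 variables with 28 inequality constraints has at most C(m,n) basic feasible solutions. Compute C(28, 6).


Each vertex corresponds to some choice of n active constraints out of m, so the number of vertices is at most C(m, n) = m! / (n!(m-n)!).
m = 28, n = 6
Numerator: 28 * 27 * 26 * 25 * 24 * 23
Denominator: 6! = 720
C(28, 6) = 376740


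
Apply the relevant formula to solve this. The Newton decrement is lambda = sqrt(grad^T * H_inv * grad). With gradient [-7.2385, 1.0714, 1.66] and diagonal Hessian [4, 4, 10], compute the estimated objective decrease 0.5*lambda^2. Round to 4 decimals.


Step 1: H is diagonal, so H^(-1) * g = [-1.8096, 0.2679, 0.166].
Step 2: g^T H^(-1) g = sum_i g_i^2 / H_ii
  = (-7.2385)^2/4 + (1.0714)^2/4 + (1.66)^2/10
  = 13.099 + 0.287 + 0.2756 = 13.6615
Step 3: Objective decrease = 0.5 * g^T H^(-1) g = 6.8308


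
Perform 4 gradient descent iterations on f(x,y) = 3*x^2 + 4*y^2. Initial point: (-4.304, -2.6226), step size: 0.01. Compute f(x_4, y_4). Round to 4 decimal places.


Gradient descent on f(x,y) = 3*x^2 + 4*y^2.
Starting point: (-4.304, -2.6226), alpha = 0.01
Step 1: grad_x = 2*3*-4.304 = -25.824, grad_y = 2*4*-2.6226 = -20.9808
  x_1 = -4.304 - 0.01*-25.824 = -4.0458
  y_1 = -2.6226 - 0.01*-20.9808 = -2.4128
Step 2: grad_x = 2*3*-4.0458 = -24.2746, grad_y = 2*4*-2.4128 = -19.3023
  x_2 = -4.0458 - 0.01*-24.2746 = -3.803
  y_2 = -2.4128 - 0.01*-19.3023 = -2.2198
Step 3: grad_x = 2*3*-3.803 = -22.8181, grad_y = 2*4*-2.2198 = -17.7581
  x_3 = -3.803 - 0.01*-22.8181 = -3.5748
  y_3 = -2.2198 - 0.01*-17.7581 = -2.0422
Step 4: grad_x = 2*3*-3.5748 = -21.449, grad_y = 2*4*-2.0422 = -16.3375
  x_4 = -3.5748 - 0.01*-21.449 = -3.3603
  y_4 = -2.0422 - 0.01*-16.3375 = -1.8788
f(-3.3603, -1.8788) = 3*(-3.3603)^2 + 4*(-1.8788)^2 = 47.9955


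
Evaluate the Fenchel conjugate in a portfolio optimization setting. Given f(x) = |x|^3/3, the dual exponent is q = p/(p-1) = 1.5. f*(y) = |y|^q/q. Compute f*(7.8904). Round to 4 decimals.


The conjugate exponent q satisfies 1/p + 1/q = 1.
p = 3, so q = 3/(3 - 1) = 1.5
|y|^q = 7.8904^1.5 = 22.164
f*(7.8904) = 22.164 / 1.5 = 14.776


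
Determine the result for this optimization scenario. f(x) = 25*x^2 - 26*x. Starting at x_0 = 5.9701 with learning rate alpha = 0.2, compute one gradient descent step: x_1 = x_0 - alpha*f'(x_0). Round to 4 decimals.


We compute the gradient at x_0 and apply the update.
f'(x) = 50*x - 26
f'(5.9701) = 50*5.9701 - 26 = 272.505
x_1 = 5.9701 - 0.2*272.505 = -48.5309


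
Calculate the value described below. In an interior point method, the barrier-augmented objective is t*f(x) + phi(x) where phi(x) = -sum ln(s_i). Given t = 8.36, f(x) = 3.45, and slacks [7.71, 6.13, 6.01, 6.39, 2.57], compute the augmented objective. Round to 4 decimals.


Step 1: Compute log-barrier.
ln values: [2.0425, 1.8132, 1.7934, 1.8547, 0.9439]
phi = -(2.0425 + 1.8132 + 1.7934 + 1.8547 + 0.9439) = -8.4478
Step 2: Compute augmented objective.
t*f(x) = 8.36*3.45 = 28.842
Total = 28.842 - 8.4478 = 20.3942


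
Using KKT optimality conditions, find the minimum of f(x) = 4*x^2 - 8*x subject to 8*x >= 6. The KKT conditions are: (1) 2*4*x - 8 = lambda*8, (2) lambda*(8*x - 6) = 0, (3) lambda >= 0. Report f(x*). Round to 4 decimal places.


Step 1: Try lambda = 0 (constraint inactive).
Stationarity: 2*4*x - 8 = 0
x* = 8/(2*4) = 1.0
Check constraint: 8*1.0 = 8.0 >= 6 -- satisfied.
Step 2: Compute optimal value.
f(x*) = 4*1.0^2 - 8*1.0 = -4.0


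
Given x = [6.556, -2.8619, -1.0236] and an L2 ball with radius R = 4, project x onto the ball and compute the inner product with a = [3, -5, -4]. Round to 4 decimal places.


Step 1: Compute ||x|| (intermediates to 6 decimals).
||x|| = sqrt(6.556^2 + (-2.8619)^2 + (-1.0236)^2) = 7.226297
Step 2: Project.
Since ||x|| > R, scale = R/||x|| = 4/7.226297 = 0.553534, proj(x) = scale * x
proj(x) = [3.628969, -1.584159, -0.566597]
Step 3: Dot product.
a^T * proj(x) = 3*3.628969 - 5*(-1.584159) - 4*(-0.566597) = 21.0741


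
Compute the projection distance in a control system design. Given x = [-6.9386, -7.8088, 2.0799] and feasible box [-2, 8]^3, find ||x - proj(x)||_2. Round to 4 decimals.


Project each component onto [-2, 8].
clip(-6.9386) = -2.0, clip(-7.8088) = -2.0, clip(2.0799) = 2.0799
Projection = [-2.0, -2.0, 2.0799]
Squared diffs: [24.3898, 33.7422, 0.0]
Distance = sqrt(58.132) = 7.6244


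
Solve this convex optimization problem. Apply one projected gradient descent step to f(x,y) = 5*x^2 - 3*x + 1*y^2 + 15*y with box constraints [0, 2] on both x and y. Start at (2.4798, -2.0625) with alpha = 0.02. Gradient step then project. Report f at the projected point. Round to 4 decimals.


Step 1: Compute gradient at (2.4798, -2.0625).
grad_x = 2*5*2.4798 - 3 = 21.798
grad_y = 2*1*-2.0625 + 15 = 10.875
Step 2: Gradient step.
x_raw = 2.4798 - 0.02*21.798 = 2.0438
y_raw = -2.0625 - 0.02*10.875 = -2.28
Step 3: Project onto [0, 2].
x_proj = clip(2.0438) = 2.0
y_proj = clip(-2.28) = 0.0
Step 4: Evaluate f.
f(2.0, 0.0) = 14.0


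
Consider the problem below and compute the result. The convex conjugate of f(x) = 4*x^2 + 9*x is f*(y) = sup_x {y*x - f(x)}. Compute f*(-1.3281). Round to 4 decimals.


f*(y) = sup_x {y*x - a*x^2 - b*x} = sup_x {(y-b)*x - a*x^2}
FOC: (y - b) - 2a*x = 0 => x* = (y - b)/(2a)
x* = (-1.3281 - 9)/(2*4) = -1.291
f*(-1.3281) = (y-b)^2/(4a) = (-1.3281 - 9)^2/(4*4)
= 106.6696/16 = 6.6669


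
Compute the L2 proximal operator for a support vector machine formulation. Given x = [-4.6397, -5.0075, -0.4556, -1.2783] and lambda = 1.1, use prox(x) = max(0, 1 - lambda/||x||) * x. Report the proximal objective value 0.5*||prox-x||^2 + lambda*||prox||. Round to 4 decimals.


Step 1: Compute ||x||.
||x|| = 6.9601
Step 2: Compute scaling factor.
scale = max(0, 1 - 1.1/6.9601) = 0.842
Step 3: prox(x) = [-3.9064, -4.2161, -0.3836, -1.0763]
||prox(x)|| = 5.8601
Step 4: Proximal objective.
0.5*||prox-x||^2 = 0.605
lambda*||prox|| = 6.4461
Total = 7.0511


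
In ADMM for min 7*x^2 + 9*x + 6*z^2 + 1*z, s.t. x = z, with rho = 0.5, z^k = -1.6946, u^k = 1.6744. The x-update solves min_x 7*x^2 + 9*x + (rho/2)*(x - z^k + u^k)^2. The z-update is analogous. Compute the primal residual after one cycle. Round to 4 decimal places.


ADMM iteration with rho = 0.5, z^k = -1.6946, u^k = 1.6744
Step 1: x-update.
Minimize 7*x^2 + 9*x + (0.5/2)*(x + 1.6946 + 1.6744)^2
FOC: (2*7 + 0.5)*x = -9 + 0.5*(-1.6946 - 1.6744)
x^{k+1} = -0.7369
Step 2: z-update.
Minimize 6*z^2 + 1*z + (0.5/2)*(-0.7369 - z + 1.6744)^2
FOC: (2*6 + 0.5)*z = -1 + 0.5*(-0.7369 + 1.6744)
z^{k+1} = -0.0425
Step 3: u-update.
u^{k+1} = 1.6744 - 0.7369 + 0.0425 = 0.98
Step 4: Primal residual = |-0.7369 + 0.0425| = 0.6944


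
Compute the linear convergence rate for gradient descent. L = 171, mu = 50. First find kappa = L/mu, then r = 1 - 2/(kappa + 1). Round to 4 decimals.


Step 1: Compute the condition number.
kappa = L/mu = 171/50 = 3.42
Step 2: Compute the convergence rate.
r = 1 - 2/(kappa + 1) = 1 - 2*mu/(L + mu) = (L - mu)/(L + mu) = 121/221 = 0.5475


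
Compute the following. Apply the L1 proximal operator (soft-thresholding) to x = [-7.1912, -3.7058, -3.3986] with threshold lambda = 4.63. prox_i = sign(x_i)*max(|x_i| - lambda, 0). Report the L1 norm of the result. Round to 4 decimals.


Soft-thresholding with lambda = 4.63:
prox(-7.1912) = sign(-7.1912)*max(|-7.1912| - 4.63, 0) = -2.5612
prox(-3.7058) = sign(-3.7058)*max(|-3.7058| - 4.63, 0) = 0.0
prox(-3.3986) = sign(-3.3986)*max(|-3.3986| - 4.63, 0) = 0.0
prox(x) = [-2.5612, 0.0, 0.0]
||prox(x)||_1 = 2.5612 + 0.0 + 0.0 = 2.5612


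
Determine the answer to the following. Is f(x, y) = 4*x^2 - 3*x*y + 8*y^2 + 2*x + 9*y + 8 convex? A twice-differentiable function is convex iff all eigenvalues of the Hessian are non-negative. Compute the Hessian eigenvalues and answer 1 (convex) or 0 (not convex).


The Hessian of f(x,y) = 4*x^2 - 3*x*y + 8*y^2 + 2*x + 9*y + 8 is:
H = [[8, -3], [-3, 16]]
Trace = 8 + 16 = 24
Determinant = 8*16 - (-3)^2 = 119
Discriminant = (24)^2 - 4*119 = 100.0
Eigenvalues: lambda_1 = 7.0, lambda_2 = 17.0
The function is convex.

1


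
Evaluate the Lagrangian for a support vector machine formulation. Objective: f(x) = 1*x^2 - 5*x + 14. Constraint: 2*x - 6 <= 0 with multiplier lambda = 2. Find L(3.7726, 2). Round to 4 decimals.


Step 1: Evaluate f(x).
f(3.7726) = 1*3.7726^2 - 5*3.7726 + 14 = 9.3695
Step 2: Evaluate g(x).
g(3.7726) = 2*3.7726 - 6 = 1.5452
Step 3: Compute Lagrangian.
L = 9.3695 + 2*1.5452 = 12.4599


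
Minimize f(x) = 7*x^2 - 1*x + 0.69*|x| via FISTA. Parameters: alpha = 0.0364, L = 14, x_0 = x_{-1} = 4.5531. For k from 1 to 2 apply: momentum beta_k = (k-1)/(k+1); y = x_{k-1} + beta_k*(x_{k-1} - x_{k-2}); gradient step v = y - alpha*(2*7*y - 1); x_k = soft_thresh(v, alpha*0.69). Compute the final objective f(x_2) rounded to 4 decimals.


FISTA on f(x) = 7*x^2 - 1*x + 0.69*|x|
L = 14, alpha = 0.0364
Iteration 1: beta = 0.0, y = 4.5531 + 0.0*(4.5531 - 4.5531) = 4.5531
  grad(y) = 62.7434, v = y - alpha*grad = 2.2692
  prox(v) = soft_thresh(2.2692, 0.0251) = 2.2441
Iteration 2: beta = 0.3333, y = 2.2441 + 0.3333*(2.2441 - 4.5531) = 1.4745
  grad(y) = 19.6425, v = y - alpha*grad = 0.7595
  prox(v) = soft_thresh(0.7595, 0.0251) = 0.7344
f(x_2) = 7*0.7344^2 - 1*0.7344 + 0.69*|0.7344| = 3.5474


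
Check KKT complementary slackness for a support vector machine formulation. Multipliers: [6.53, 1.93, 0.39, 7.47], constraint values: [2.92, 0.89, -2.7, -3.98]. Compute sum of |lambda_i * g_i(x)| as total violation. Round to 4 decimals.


KKT complementary slackness check:
lambda_1 * g_1 = 6.53 * 2.92 = 19.0676
lambda_2 * g_2 = 1.93 * 0.89 = 1.7177
lambda_3 * g_3 = 0.39 * -2.7 = -1.053
lambda_4 * g_4 = 7.47 * -3.98 = -29.7306
Total violation = 19.0676 + 1.7177 + 1.053 + 29.7306 = 51.5689


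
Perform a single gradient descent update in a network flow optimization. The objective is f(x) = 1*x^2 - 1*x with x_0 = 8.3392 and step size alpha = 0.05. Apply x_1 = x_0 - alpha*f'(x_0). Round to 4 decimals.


We compute the gradient at x_0 and apply the update.
f'(x) = 2*x - 1
f'(8.3392) = 2*8.3392 - 1 = 15.6784
x_1 = 8.3392 - 0.05*15.6784 = 7.5553


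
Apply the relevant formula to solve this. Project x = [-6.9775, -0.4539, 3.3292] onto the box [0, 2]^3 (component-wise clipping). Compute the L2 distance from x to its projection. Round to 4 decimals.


Project each component onto [0, 2].
clip(-6.9775) = 0.0, clip(-0.4539) = 0.0, clip(3.3292) = 2.0
Projection = [0.0, 0.0, 2.0]
Squared diffs: [48.6855, 0.206, 1.7668]
Distance = sqrt(50.6583) = 7.1175


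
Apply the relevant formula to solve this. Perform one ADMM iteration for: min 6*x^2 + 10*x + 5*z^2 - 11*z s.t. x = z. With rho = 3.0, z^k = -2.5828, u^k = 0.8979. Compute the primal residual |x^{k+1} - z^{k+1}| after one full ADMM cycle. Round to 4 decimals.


ADMM iteration with rho = 3.0, z^k = -2.5828, u^k = 0.8979
Step 1: x-update.
Minimize 6*x^2 + 10*x + (3.0/2)*(x + 2.5828 + 0.8979)^2
FOC: (2*6 + 3.0)*x = -10 + 3.0*(-2.5828 - 0.8979)
x^{k+1} = -1.3628
Step 2: z-update.
Minimize 5*z^2 - 11*z + (3.0/2)*(-1.3628 - z + 0.8979)^2
FOC: (2*5 + 3.0)*z = 11 + 3.0*(-1.3628 + 0.8979)
z^{k+1} = 0.7389
Step 3: u-update.
u^{k+1} = 0.8979 - 1.3628 - 0.7389 = -1.2038
Step 4: Primal residual = |-1.3628 - 0.7389| = 2.1017


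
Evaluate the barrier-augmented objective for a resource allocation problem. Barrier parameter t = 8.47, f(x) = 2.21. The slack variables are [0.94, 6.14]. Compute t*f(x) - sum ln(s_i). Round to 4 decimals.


Step 1: Compute log-barrier.
ln values: [-0.0619, 1.8148]
phi = -(-0.0619 + 1.8148) = -1.7529
Step 2: Compute augmented objective.
t*f(x) = 8.47*2.21 = 18.7187
Total = 18.7187 - 1.7529 = 16.9658


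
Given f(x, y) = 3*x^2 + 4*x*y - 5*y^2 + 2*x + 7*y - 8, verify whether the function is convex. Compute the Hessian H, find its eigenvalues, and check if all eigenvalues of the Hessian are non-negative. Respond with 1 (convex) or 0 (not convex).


The Hessian of f(x,y) = 3*x^2 + 4*x*y - 5*y^2 + 2*x + 7*y - 8 is:
H = [[6, 4], [4, -10]]
Trace = 6 - 10 = -4
Determinant = 6*-10 - (4)^2 = -76
Discriminant = (-4)^2 - 4*-76 = 320.0
Eigenvalues: lambda_1 = -10.9443, lambda_2 = 6.9443
The function is not convex.

0


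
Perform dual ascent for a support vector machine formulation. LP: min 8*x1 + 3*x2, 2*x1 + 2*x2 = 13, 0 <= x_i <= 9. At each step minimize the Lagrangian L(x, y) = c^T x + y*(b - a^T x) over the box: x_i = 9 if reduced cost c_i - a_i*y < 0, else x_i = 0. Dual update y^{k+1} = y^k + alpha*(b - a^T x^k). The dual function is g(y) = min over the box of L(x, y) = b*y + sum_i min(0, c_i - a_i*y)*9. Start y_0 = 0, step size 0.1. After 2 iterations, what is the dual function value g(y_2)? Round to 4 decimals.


Dual ascent for LP: min 8*x1 + 3*x2, 2*x1 + 2*x2 = 13, 0 <= x_i <= 9
Step 1: y^k = 0.0, reduced costs: (8.0, 3.0)
  x^k = (0.0, 0.0), subgradient = b - a^T x = 13.0
  y^{k+1} = 0.0 + 0.1*13.0 = 1.3
Step 2: y^k = 1.3, reduced costs: (5.4, 0.4)
  x^k = (0.0, 0.0), subgradient = b - a^T x = 13.0
  y^{k+1} = 1.3 + 0.1*13.0 = 2.6
Dual objective at y_2 = 2.6: reduced costs (2.8, -2.2), box minimizer x = (0.0, 9.0)
g(y_2) = b*y + (c1 - a1*y)*x1 + (c2 - a2*y)*x2 = 13*2.6 + 2.8*0.0 + (-2.2)*9.0 = 33.8 + 0.0 - 19.8 = 14.0


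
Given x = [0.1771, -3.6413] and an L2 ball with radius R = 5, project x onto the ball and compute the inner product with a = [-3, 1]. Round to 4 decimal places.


Step 1: Compute ||x|| (intermediates to 6 decimals).
||x|| = sqrt(0.1771^2 + (-3.6413)^2) = 3.645604
Step 2: Project.
Since ||x|| <= R, proj = x (no scaling needed).
proj(x) = [0.1771, -3.6413]
Step 3: Dot product.
a^T * proj(x) = -3*0.1771 + 1*(-3.6413) = -4.1726


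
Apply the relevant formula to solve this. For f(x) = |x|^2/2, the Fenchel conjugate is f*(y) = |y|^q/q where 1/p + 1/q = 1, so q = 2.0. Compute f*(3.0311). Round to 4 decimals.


The conjugate exponent q satisfies 1/p + 1/q = 1.
p = 2, so q = 2/(2 - 1) = 2.0
|y|^q = 3.0311^2.0 = 9.1876
f*(3.0311) = 9.1876 / 2.0 = 4.5938


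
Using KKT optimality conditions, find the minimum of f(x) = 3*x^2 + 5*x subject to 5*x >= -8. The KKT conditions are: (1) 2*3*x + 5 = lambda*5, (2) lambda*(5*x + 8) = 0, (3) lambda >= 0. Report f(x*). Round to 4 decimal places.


Step 1: Try lambda = 0 (constraint inactive).
Stationarity: 2*3*x + 5 = 0
x* = -5/(2*3) = -5/6 = -0.8333 (rounded; the exact value -5/6 is used below)
Check constraint: 5*-0.8333 = -4.1665 >= -8 -- satisfied.
Step 2: Compute optimal value.
f(x*) = 3*(-5/6)^2 + 5*(-5/6) = -2.0833


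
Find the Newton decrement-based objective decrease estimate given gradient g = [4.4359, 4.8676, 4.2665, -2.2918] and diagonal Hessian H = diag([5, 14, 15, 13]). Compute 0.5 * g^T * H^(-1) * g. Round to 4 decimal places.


Step 1: H is diagonal, so H^(-1) * g = [0.8872, 0.3477, 0.2844, -0.1763].
Step 2: g^T H^(-1) g = sum_i g_i^2 / H_ii
  = (4.4359)^2/5 + (4.8676)^2/14 + (4.2665)^2/15 + (-2.2918)^2/13
  = 3.9354 + 1.6924 + 1.2135 + 0.404 = 7.2454
Step 3: Objective decrease = 0.5 * g^T H^(-1) g = 3.6227


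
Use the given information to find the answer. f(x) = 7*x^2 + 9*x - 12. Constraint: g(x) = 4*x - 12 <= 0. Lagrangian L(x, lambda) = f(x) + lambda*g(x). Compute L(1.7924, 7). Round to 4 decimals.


Step 1: Evaluate f(x).
f(1.7924) = 7*1.7924^2 + 9*1.7924 - 12 = 26.6205
Step 2: Evaluate g(x).
g(1.7924) = 4*1.7924 - 12 = -4.8304
Step 3: Compute Lagrangian.
L = 26.6205 + 7*-4.8304 = -7.1923


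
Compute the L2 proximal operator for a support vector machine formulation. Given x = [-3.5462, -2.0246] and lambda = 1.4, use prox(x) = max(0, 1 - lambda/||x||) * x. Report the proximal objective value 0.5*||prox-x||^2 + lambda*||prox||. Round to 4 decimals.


Step 1: Compute ||x||.
||x|| = 4.0834
Step 2: Compute scaling factor.
scale = max(0, 1 - 1.4/4.0834) = 0.6572
Step 3: prox(x) = [-2.3304, -1.3305]
||prox(x)|| = 2.6834
Step 4: Proximal objective.
0.5*||prox-x||^2 = 0.98
lambda*||prox|| = 3.7568
Total = 4.7368


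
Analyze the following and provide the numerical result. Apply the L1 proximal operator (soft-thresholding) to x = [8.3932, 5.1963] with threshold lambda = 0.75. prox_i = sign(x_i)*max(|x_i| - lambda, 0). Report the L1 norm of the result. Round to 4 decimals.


Soft-thresholding with lambda = 0.75:
prox(8.3932) = sign(8.3932)*max(|8.3932| - 0.75, 0) = 7.6432
prox(5.1963) = sign(5.1963)*max(|5.1963| - 0.75, 0) = 4.4463
prox(x) = [7.6432, 4.4463]
||prox(x)||_1 = 7.6432 + 4.4463 = 12.0895


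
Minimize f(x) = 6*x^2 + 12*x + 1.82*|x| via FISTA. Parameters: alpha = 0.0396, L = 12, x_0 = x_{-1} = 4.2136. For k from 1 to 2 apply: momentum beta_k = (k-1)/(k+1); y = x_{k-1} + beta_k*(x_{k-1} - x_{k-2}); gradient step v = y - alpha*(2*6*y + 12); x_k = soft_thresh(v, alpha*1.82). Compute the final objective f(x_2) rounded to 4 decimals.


FISTA on f(x) = 6*x^2 + 12*x + 1.82*|x|
L = 12, alpha = 0.0396
Iteration 1: beta = 0.0, y = 4.2136 + 0.0*(4.2136 - 4.2136) = 4.2136
  grad(y) = 62.5632, v = y - alpha*grad = 1.7361
  prox(v) = soft_thresh(1.7361, 0.0721) = 1.664
Iteration 2: beta = 0.3333, y = 1.664 + 0.3333*(1.664 - 4.2136) = 0.8142
  grad(y) = 21.77, v = y - alpha*grad = -0.0479
  prox(v) = soft_thresh(-0.0479, 0.0721) = 0.0
f(x_2) = 6*0.0^2 + 12*0.0 + 1.82*|0.0| = 0.0


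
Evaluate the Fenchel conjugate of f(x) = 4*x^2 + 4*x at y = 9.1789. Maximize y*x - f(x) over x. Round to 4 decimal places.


f*(y) = sup_x {y*x - a*x^2 - b*x} = sup_x {(y-b)*x - a*x^2}
FOC: (y - b) - 2a*x = 0 => x* = (y - b)/(2a)
x* = (9.1789 - 4)/(2*4) = 0.6474
f*(9.1789) = (y-b)^2/(4a) = (9.1789 - 4)^2/(4*4)
= 26.821/16 = 1.6763


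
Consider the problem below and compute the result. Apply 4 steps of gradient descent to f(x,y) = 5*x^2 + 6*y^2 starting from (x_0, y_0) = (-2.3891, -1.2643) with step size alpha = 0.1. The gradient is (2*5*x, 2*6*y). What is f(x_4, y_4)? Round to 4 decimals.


Gradient descent on f(x,y) = 5*x^2 + 6*y^2.
Starting point: (-2.3891, -1.2643), alpha = 0.1
Step 1: grad_x = 2*5*-2.3891 = -23.891, grad_y = 2*6*-1.2643 = -15.1716
  x_1 = -2.3891 - 0.1*-23.891 = 0.0
  y_1 = -1.2643 - 0.1*-15.1716 = 0.2529
Step 2: grad_x = 2*5*0.0 = 0.0, grad_y = 2*6*0.2529 = 3.0343
  x_2 = 0.0 - 0.1*0.0 = 0.0
  y_2 = 0.2529 - 0.1*3.0343 = -0.0506
Step 3: grad_x = 2*5*0.0 = 0.0, grad_y = 2*6*-0.0506 = -0.6069
  x_3 = 0.0 - 0.1*0.0 = 0.0
  y_3 = -0.0506 - 0.1*-0.6069 = 0.0101
Step 4: grad_x = 2*5*0.0 = 0.0, grad_y = 2*6*0.0101 = 0.1214
  x_4 = 0.0 - 0.1*0.0 = 0.0
  y_4 = 0.0101 - 0.1*0.1214 = -0.002
f(0.0, -0.002) = 5*0.0^2 + 6*(-0.002)^2 = 0.0


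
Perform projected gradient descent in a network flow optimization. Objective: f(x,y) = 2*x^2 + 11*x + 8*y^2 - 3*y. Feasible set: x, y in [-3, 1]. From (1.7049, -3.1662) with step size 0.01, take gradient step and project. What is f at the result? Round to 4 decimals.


Step 1: Compute gradient at (1.7049, -3.1662).
grad_x = 2*2*1.7049 + 11 = 17.8196
grad_y = 2*8*-3.1662 - 3 = -53.6592
Step 2: Gradient step.
x_raw = 1.7049 - 0.01*17.8196 = 1.5267
y_raw = -3.1662 - 0.01*-53.6592 = -2.6296
Step 3: Project onto [-3, 1].
x_proj = clip(1.5267) = 1.0
y_proj = clip(-2.6296) = -2.6296
Step 4: Evaluate f.
f(1.0, -2.6296) = 76.2075


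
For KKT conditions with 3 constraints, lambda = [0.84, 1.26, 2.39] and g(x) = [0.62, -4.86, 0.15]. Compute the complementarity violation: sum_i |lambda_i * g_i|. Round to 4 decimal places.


KKT complementary slackness check:
lambda_1 * g_1 = 0.84 * 0.62 = 0.5208
lambda_2 * g_2 = 1.26 * -4.86 = -6.1236
lambda_3 * g_3 = 2.39 * 0.15 = 0.3585
Total violation = 0.5208 + 6.1236 + 0.3585 = 7.0029


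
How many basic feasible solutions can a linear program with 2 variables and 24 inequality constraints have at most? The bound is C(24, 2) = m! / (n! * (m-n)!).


Each vertex corresponds to some choice of n active constraints out of m, so the number of vertices is at most C(m, n) = m! / (n!(m-n)!).
m = 24, n = 2
Numerator: 24 * 23
Denominator: 2! = 2
C(24, 2) = 276


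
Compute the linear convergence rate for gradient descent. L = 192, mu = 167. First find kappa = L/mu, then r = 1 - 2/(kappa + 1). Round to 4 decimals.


Step 1: Compute the condition number.
kappa = L/mu = 192/167 = 1.1497
Step 2: Compute the convergence rate.
r = 1 - 2/(kappa + 1) = 1 - 2*mu/(L + mu) = (L - mu)/(L + mu) = 25/359 = 0.0696


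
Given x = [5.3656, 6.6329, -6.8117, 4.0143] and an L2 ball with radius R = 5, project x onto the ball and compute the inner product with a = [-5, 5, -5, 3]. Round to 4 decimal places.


Step 1: Compute ||x|| (intermediates to 6 decimals).
||x|| = sqrt(5.3656^2 + 6.6329^2 + (-6.8117)^2 + 4.0143^2) = 11.631805
Step 2: Project.
Since ||x|| > R, scale = R/||x|| = 5/11.631805 = 0.429856, proj(x) = scale * x
proj(x) = [2.306435, 2.851192, -2.92805, 1.725571]
Step 3: Dot product.
a^T * proj(x) = -5*2.306435 + 5*2.851192 - 5*(-2.92805) + 3*1.725571 = 22.5407


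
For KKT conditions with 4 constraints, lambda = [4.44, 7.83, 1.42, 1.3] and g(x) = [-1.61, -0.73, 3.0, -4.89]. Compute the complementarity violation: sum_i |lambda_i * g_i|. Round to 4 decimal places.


KKT complementary slackness check:
lambda_1 * g_1 = 4.44 * -1.61 = -7.1484
lambda_2 * g_2 = 7.83 * -0.73 = -5.7159
lambda_3 * g_3 = 1.42 * 3.0 = 4.26
lambda_4 * g_4 = 1.3 * -4.89 = -6.357
Total violation = 7.1484 + 5.7159 + 4.26 + 6.357 = 23.4813


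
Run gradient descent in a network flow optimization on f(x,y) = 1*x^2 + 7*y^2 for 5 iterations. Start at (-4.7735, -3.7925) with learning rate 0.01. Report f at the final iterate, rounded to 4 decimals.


Gradient descent on f(x,y) = 1*x^2 + 7*y^2.
Starting point: (-4.7735, -3.7925), alpha = 0.01
Step 1: grad_x = 2*1*-4.7735 = -9.547, grad_y = 2*7*-3.7925 = -53.095
  x_1 = -4.7735 - 0.01*-9.547 = -4.678
  y_1 = -3.7925 - 0.01*-53.095 = -3.2616
Step 2: grad_x = 2*1*-4.678 = -9.3561, grad_y = 2*7*-3.2616 = -45.6617
  x_2 = -4.678 - 0.01*-9.3561 = -4.5845
  y_2 = -3.2616 - 0.01*-45.6617 = -2.8049
Step 3: grad_x = 2*1*-4.5845 = -9.1689, grad_y = 2*7*-2.8049 = -39.2691
  x_3 = -4.5845 - 0.01*-9.1689 = -4.4928
  y_3 = -2.8049 - 0.01*-39.2691 = -2.4122
Step 4: grad_x = 2*1*-4.4928 = -8.9856, grad_y = 2*7*-2.4122 = -33.7714
  x_4 = -4.4928 - 0.01*-8.9856 = -4.4029
  y_4 = -2.4122 - 0.01*-33.7714 = -2.0745
Step 5: grad_x = 2*1*-4.4029 = -8.8058, grad_y = 2*7*-2.0745 = -29.0434
  x_5 = -4.4029 - 0.01*-8.8058 = -4.3149
  y_5 = -2.0745 - 0.01*-29.0434 = -1.7841
f(-4.3149, -1.7841) = 1*(-4.3149)^2 + 7*(-1.7841)^2 = 40.899


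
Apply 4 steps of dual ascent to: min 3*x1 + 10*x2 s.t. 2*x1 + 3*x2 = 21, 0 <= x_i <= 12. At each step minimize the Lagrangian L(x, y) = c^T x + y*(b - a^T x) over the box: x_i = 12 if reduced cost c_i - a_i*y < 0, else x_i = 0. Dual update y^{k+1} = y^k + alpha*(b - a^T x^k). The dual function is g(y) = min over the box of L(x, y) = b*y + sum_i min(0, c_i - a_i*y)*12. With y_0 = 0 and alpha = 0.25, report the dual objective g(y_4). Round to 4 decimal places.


Dual ascent for LP: min 3*x1 + 10*x2, 2*x1 + 3*x2 = 21, 0 <= x_i <= 12
Step 1: y^k = 0.0, reduced costs: (3.0, 10.0)
  x^k = (0.0, 0.0), subgradient = b - a^T x = 21.0
  y^{k+1} = 0.0 + 0.25*21.0 = 5.25
Step 2: y^k = 5.25, reduced costs: (-7.5, -5.75)
  x^k = (12.0, 12.0), subgradient = b - a^T x = -39.0
  y^{k+1} = 5.25 + 0.25*-39.0 = -4.5
Step 3: y^k = -4.5, reduced costs: (12.0, 23.5)
  x^k = (0.0, 0.0), subgradient = b - a^T x = 21.0
  y^{k+1} = -4.5 + 0.25*21.0 = 0.75
Step 4: y^k = 0.75, reduced costs: (1.5, 7.75)
  x^k = (0.0, 0.0), subgradient = b - a^T x = 21.0
  y^{k+1} = 0.75 + 0.25*21.0 = 6.0
Dual objective at y_4 = 6.0: reduced costs (-9.0, -8.0), box minimizer x = (12.0, 12.0)
g(y_4) = b*y + (c1 - a1*y)*x1 + (c2 - a2*y)*x2 = 21*6.0 + (-9.0)*12.0 + (-8.0)*12.0 = 126.0 - 108.0 - 96.0 = -78.0


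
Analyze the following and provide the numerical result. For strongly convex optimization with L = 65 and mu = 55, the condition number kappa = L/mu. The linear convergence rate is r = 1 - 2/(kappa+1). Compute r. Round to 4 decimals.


Step 1: Compute the condition number.
kappa = L/mu = 65/55 = 1.1818
Step 2: Compute the convergence rate.
r = 1 - 2/(kappa + 1) = 1 - 2*mu/(L + mu) = (L - mu)/(L + mu) = 10/120 = 0.0833


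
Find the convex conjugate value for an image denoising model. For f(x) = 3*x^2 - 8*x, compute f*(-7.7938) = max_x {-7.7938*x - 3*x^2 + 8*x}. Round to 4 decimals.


f*(y) = sup_x {y*x - a*x^2 - b*x} = sup_x {(y-b)*x - a*x^2}
FOC: (y - b) - 2a*x = 0 => x* = (y - b)/(2a)
x* = (-7.7938 + 8)/(2*3) = 0.0344
f*(-7.7938) = (y-b)^2/(4a) = (-7.7938 + 8)^2/(4*3)
= 0.0425/12 = 0.0035


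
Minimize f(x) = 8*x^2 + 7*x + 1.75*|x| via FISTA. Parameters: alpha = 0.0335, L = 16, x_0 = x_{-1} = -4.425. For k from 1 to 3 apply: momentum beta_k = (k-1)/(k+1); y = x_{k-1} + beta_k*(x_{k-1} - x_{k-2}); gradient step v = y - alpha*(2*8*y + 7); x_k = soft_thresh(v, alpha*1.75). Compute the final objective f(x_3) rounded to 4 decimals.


FISTA on f(x) = 8*x^2 + 7*x + 1.75*|x|
L = 16, alpha = 0.0335
Iteration 1: beta = 0.0, y = -4.425 + 0.0*(-4.425 + 4.425) = -4.425
  grad(y) = -63.8, v = y - alpha*grad = -2.2877
  prox(v) = soft_thresh(-2.2877, 0.0586) = -2.2291
Iteration 2: beta = 0.3333, y = -2.2291 + 0.3333*(-2.2291 + 4.425) = -1.4971
  grad(y) = -16.9536, v = y - alpha*grad = -0.9292
  prox(v) = soft_thresh(-0.9292, 0.0586) = -0.8705
Iteration 3: beta = 0.5, y = -0.8705 + 0.5*(-0.8705 + 2.2291) = -0.1913
  grad(y) = 3.9399, v = y - alpha*grad = -0.3232
  prox(v) = soft_thresh(-0.3232, 0.0586) = -0.2646
f(x_3) = 8*(-0.2646)^2 + 7*(-0.2646) + 1.75*|-0.2646| = -0.8291


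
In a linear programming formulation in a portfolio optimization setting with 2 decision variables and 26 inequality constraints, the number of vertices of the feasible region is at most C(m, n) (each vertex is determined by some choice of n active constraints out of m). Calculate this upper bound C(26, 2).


Each vertex corresponds to some choice of n active constraints out of m, so the number of vertices is at most C(m, n) = m! / (n!(m-n)!).
m = 26, n = 2
Numerator: 26 * 25
Denominator: 2! = 2
C(26, 2) = 325


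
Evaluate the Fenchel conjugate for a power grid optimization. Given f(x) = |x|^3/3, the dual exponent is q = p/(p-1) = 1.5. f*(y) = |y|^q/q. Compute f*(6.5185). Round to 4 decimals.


The conjugate exponent q satisfies 1/p + 1/q = 1.
p = 3, so q = 3/(3 - 1) = 1.5
|y|^q = 6.5185^1.5 = 16.6426
f*(6.5185) = 16.6426 / 1.5 = 11.0951


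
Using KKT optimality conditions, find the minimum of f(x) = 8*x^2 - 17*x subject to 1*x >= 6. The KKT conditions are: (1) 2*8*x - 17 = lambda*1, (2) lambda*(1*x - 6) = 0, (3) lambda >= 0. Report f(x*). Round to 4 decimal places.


Step 1: Try lambda = 0 (constraint inactive).
x_unc = 17/(2*8) = 1.0625
Check: 1*1.0625 = 1.0625 < 6 -- violated!
Step 2: Constraint must be active: 1*x = 6
x* = 6/1 = 6.0
lambda = (2*8*6.0 - 17)/1 = 79.0
Step 3: Compute optimal value.
f(x*) = 8*6.0^2 - 17*6.0 = 186.0


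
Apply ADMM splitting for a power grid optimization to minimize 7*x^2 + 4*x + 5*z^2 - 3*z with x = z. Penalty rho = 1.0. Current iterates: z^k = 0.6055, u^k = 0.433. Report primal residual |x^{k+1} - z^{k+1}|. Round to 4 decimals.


ADMM iteration with rho = 1.0, z^k = 0.6055, u^k = 0.433
Step 1: x-update.
Minimize 7*x^2 + 4*x + (1.0/2)*(x - 0.6055 + 0.433)^2
FOC: (2*7 + 1.0)*x = -4 + 1.0*(0.6055 - 0.433)
x^{k+1} = -0.2552
Step 2: z-update.
Minimize 5*z^2 - 3*z + (1.0/2)*(-0.2552 - z + 0.433)^2
FOC: (2*5 + 1.0)*z = 3 + 1.0*(-0.2552 + 0.433)
z^{k+1} = 0.2889
Step 3: u-update.
u^{k+1} = 0.433 - 0.2552 - 0.2889 = -0.1111
Step 4: Primal residual = |-0.2552 - 0.2889| = 0.5441


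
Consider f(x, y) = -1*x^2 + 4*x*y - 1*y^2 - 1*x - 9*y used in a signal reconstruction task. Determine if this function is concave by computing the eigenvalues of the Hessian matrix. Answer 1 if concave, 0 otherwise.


The Hessian of f(x,y) = -1*x^2 + 4*x*y - 1*y^2 - 1*x - 9*y is:
H = [[-2, 4], [4, -2]]
Trace = -2 - 2 = -4
Determinant = -2*-2 - (4)^2 = -12
Discriminant = (-4)^2 - 4*-12 = 64.0
Eigenvalues: lambda_1 = -6.0, lambda_2 = 2.0
The function is not concave.

0


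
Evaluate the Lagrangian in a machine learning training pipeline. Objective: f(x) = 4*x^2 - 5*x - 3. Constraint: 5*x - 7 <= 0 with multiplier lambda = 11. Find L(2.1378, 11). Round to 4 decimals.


Step 1: Evaluate f(x).
f(2.1378) = 4*2.1378^2 - 5*2.1378 - 3 = 4.5918
Step 2: Evaluate g(x).
g(2.1378) = 5*2.1378 - 7 = 3.689
Step 3: Compute Lagrangian.
L = 4.5918 + 11*3.689 = 45.1708


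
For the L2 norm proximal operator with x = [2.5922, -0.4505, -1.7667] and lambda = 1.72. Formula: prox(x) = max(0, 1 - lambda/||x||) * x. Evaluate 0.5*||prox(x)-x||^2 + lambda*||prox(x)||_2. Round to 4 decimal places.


Step 1: Compute ||x||.
||x|| = 3.1692
Step 2: Compute scaling factor.
scale = max(0, 1 - 1.72/3.1692) = 0.4573
Step 3: prox(x) = [1.1853, -0.206, -0.8079]
||prox(x)|| = 1.4492
Step 4: Proximal objective.
0.5*||prox-x||^2 = 1.4792
lambda*||prox|| = 2.4926
Total = 3.9718


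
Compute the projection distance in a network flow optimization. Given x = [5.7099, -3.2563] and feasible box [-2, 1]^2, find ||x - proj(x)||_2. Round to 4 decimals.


Project each component onto [-2, 1].
clip(5.7099) = 1.0, clip(-3.2563) = -2.0
Projection = [1.0, -2.0]
Squared diffs: [22.1832, 1.5783]
Distance = sqrt(23.7615) = 4.8746


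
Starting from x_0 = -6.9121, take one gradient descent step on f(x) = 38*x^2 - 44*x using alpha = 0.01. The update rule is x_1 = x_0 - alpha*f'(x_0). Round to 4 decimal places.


We compute the gradient at x_0 and apply the update.
f'(x) = 76*x - 44
f'(-6.9121) = 76*-6.9121 - 44 = -569.3196
x_1 = -6.9121 - 0.01*-569.3196 = -1.2189


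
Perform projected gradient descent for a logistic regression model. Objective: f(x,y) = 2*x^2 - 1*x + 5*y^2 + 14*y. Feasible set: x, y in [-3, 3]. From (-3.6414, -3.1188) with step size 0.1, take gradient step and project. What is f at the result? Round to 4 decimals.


Step 1: Compute gradient at (-3.6414, -3.1188).
grad_x = 2*2*-3.6414 - 1 = -15.5656
grad_y = 2*5*-3.1188 + 14 = -17.188
Step 2: Gradient step.
x_raw = -3.6414 - 0.1*-15.5656 = -2.0848
y_raw = -3.1188 - 0.1*-17.188 = -1.4
Step 3: Project onto [-3, 3].
x_proj = clip(-2.0848) = -2.0848
y_proj = clip(-1.4) = -1.4
Step 4: Evaluate f.
f(-2.0848, -1.4) = 0.978


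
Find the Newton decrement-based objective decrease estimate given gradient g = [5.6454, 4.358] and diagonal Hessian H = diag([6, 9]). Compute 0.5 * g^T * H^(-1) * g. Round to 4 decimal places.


Step 1: H is diagonal, so H^(-1) * g = [0.9409, 0.4842].
Step 2: g^T H^(-1) g = sum_i g_i^2 / H_ii
  = (5.6454)^2/6 + (4.358)^2/9
  = 5.3118 + 2.1102 = 7.422
Step 3: Objective decrease = 0.5 * g^T H^(-1) g = 3.711
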